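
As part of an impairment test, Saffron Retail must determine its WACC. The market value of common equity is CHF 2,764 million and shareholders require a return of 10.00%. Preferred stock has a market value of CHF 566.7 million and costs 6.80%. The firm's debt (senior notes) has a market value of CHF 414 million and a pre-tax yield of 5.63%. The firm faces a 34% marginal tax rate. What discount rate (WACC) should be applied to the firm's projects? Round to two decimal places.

8.82%

Total capital V = 2764 + 566.7 + 414 = 3744.7.
Equity: weight = 2764/3744.7 = 0.7381; cost = 10%.
Preferred: weight = 566.7/3744.7 = 0.1513; cost = 6.8%.
Senior notes: weight = 414/3744.7 = 0.1106; after-tax cost = 5.63% × (1 − 34%) = 3.7158%.
WACC = 0.7381 × 10.0000% + 0.1513 × 6.8000% + 0.1106 × 3.7158% = 8.8210%.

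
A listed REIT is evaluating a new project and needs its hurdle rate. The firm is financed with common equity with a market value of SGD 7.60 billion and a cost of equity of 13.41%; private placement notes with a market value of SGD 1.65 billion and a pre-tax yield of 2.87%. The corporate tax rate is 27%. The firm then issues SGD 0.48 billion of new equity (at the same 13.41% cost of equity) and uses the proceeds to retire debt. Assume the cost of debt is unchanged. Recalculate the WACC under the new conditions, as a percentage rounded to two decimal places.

11.98%

After the change:
Total capital V = 8.08 + 1.17 = 9.25.
Equity: weight = 8.08/9.25 = 0.8735; cost = 13.41%.
Private placement notes: weight = 1.17/9.25 = 0.1265; after-tax cost = 2.87% × (1 − 27%) = 2.0951%.
WACC = 0.8735 × 13.4100% + 0.1265 × 2.0951% = 11.9788%.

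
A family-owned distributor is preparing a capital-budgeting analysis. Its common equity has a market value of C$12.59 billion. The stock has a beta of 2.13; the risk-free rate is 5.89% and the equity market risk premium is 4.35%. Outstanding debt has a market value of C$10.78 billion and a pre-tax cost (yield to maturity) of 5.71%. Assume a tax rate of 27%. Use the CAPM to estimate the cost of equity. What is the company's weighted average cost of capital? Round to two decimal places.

10.09%

Cost of equity via CAPM: Re = 5.89% + 2.13 × 4.35% = 15.1555%.
Total capital V = 12.59 + 10.78 = 23.37.
Equity: weight = 12.59/23.37 = 0.5387; cost = 15.1555%.
Debt: weight = 10.78/23.37 = 0.4613; after-tax cost = 5.71% × (1 − 27%) = 4.1683%.
WACC = 0.5387 × 15.1555% + 0.4613 × 4.1683% = 10.0874%.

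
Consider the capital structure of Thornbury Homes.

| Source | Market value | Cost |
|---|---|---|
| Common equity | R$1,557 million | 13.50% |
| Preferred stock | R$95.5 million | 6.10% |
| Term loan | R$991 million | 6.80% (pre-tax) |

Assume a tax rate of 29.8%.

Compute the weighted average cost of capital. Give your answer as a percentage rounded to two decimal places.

Total capital V = 1557 + 95.5 + 991 = 2643.5.
Equity: weight = 1557/2643.5 = 0.5890; cost = 13.5%.
Preferred: weight = 95.5/2643.5 = 0.0361; cost = 6.1%.
Term loan: weight = 991/2643.5 = 0.3749; after-tax cost = 6.8% × (1 − 29.8%) = 4.7736%.
WACC = 0.5890 × 13.5000% + 0.0361 × 6.1000% + 0.3749 × 4.7736% = 9.9613%.

9.96%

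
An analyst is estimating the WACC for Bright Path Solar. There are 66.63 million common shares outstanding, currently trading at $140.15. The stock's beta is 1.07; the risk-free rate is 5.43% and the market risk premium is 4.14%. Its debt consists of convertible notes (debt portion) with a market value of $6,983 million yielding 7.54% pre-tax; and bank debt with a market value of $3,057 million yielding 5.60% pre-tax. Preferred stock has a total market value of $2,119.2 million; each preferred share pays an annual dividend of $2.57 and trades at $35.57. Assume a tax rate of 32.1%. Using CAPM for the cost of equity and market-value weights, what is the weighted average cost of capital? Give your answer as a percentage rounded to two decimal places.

7.20%

Cost of equity via CAPM: Re = 5.43% + 1.07 × 4.14% = 9.8598%.
Cost of preferred: Rp = 2.57 / 35.57 = 7.2252%.
Market value of equity E = 140.15 × 66.63m = 9338.1945m.
Total capital V = 9338.1945 + 2119.2 + 6983 + 3057 = 21497.3945.
Equity: weight = 9338.1945/21497.3945 = 0.4344; cost = 9.8598%.
Preferred: weight = 2119.2/21497.3945 = 0.0986; cost = 7.2252%.
Convertible notes (debt portion): weight = 6983/21497.3945 = 0.3248; after-tax cost = 7.54% × (1 − 32.1%) = 5.1197%.
Bank debt: weight = 3057/21497.3945 = 0.1422; after-tax cost = 5.6% × (1 − 32.1%) = 3.8024%.
WACC = 0.4344 × 9.8598% + 0.0986 × 7.2252% + 0.3248 × 5.1197% + 0.1422 × 3.8024% = 7.1990%.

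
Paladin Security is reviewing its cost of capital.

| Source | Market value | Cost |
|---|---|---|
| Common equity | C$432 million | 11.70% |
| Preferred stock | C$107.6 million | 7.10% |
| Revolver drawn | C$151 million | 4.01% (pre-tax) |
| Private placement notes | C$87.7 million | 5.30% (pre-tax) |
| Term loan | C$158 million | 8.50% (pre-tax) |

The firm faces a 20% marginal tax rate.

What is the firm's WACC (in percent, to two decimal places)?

Total capital V = 432 + 107.6 + 151 + 87.7 + 158 = 936.3.
Equity: weight = 432/936.3 = 0.4614; cost = 11.7%.
Preferred: weight = 107.6/936.3 = 0.1149; cost = 7.1%.
Revolver drawn: weight = 151/936.3 = 0.1613; after-tax cost = 4.01% × (1 − 20%) = 3.2080%.
Private placement notes: weight = 87.7/936.3 = 0.0937; after-tax cost = 5.3% × (1 − 20%) = 4.2400%.
Term loan: weight = 158/936.3 = 0.1687; after-tax cost = 8.5% × (1 − 20%) = 6.8000%.
WACC = 0.4614 × 11.7000% + 0.1149 × 7.1000% + 0.1613 × 3.2080% + 0.0937 × 4.2400% + 0.1687 × 6.8000% = 8.2762%.

8.28%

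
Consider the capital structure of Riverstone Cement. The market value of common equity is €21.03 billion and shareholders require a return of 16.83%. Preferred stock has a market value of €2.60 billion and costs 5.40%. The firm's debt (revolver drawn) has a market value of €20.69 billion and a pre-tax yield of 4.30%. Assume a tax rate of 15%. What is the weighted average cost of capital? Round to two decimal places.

Total capital V = 21.03 + 2.6 + 20.69 = 44.32.
Equity: weight = 21.03/44.32 = 0.4745; cost = 16.83%.
Preferred: weight = 2.6/44.32 = 0.0587; cost = 5.4%.
Revolver drawn: weight = 20.69/44.32 = 0.4668; after-tax cost = 4.3% × (1 − 15%) = 3.6550%.
WACC = 0.4745 × 16.8300% + 0.0587 × 5.4000% + 0.4668 × 3.6550% = 10.0090%.

10.01%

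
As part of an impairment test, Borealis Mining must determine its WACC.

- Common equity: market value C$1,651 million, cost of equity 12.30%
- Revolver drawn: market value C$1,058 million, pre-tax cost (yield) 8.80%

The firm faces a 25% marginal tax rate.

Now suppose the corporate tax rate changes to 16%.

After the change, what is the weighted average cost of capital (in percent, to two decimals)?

After the change:
Total capital V = 1651 + 1058 = 2709.
Equity: weight = 1651/2709 = 0.6094; cost = 12.3%.
Revolver drawn: weight = 1058/2709 = 0.3906; after-tax cost = 8.8% × (1 − 16%) = 7.3920%.
WACC = 0.6094 × 12.3000% + 0.3906 × 7.3920% = 10.3832%.

10.38%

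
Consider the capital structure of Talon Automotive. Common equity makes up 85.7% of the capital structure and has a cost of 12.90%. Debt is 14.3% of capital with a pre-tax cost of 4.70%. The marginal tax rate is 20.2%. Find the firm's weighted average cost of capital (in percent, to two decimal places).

11.59%

After-tax cost of debt = 4.7% × (1 − 20.2%) = 3.7506%.
WACC = 0.857 × 12.9000% + 0.143 × 3.7506% = 11.5916%.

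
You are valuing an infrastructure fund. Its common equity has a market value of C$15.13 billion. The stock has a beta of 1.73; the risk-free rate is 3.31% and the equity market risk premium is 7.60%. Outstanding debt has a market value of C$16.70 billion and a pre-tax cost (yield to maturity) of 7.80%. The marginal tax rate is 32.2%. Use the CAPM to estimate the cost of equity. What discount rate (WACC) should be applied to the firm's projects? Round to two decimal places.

10.60%

Cost of equity via CAPM: Re = 3.31% + 1.73 × 7.6% = 16.4580%.
Total capital V = 15.13 + 16.7 = 31.83.
Equity: weight = 15.13/31.83 = 0.4753; cost = 16.458%.
Debt: weight = 16.7/31.83 = 0.5247; after-tax cost = 7.8% × (1 − 32.2%) = 5.2884%.
WACC = 0.4753 × 16.4580% + 0.5247 × 5.2884% = 10.5977%.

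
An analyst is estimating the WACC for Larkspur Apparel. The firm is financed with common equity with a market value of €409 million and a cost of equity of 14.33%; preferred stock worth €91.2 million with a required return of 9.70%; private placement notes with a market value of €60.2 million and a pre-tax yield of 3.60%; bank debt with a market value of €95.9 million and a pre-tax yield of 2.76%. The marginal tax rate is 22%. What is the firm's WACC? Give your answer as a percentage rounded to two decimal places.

Total capital V = 409 + 91.2 + 60.2 + 95.9 = 656.3.
Equity: weight = 409/656.3 = 0.6232; cost = 14.33%.
Preferred: weight = 91.2/656.3 = 0.1390; cost = 9.7%.
Private placement notes: weight = 60.2/656.3 = 0.0917; after-tax cost = 3.6% × (1 − 22%) = 2.8080%.
Bank debt: weight = 95.9/656.3 = 0.1461; after-tax cost = 2.76% × (1 − 22%) = 2.1528%.
WACC = 0.6232 × 14.3300% + 0.1390 × 9.7000% + 0.0917 × 2.8080% + 0.1461 × 2.1528% = 10.8504%.

10.85%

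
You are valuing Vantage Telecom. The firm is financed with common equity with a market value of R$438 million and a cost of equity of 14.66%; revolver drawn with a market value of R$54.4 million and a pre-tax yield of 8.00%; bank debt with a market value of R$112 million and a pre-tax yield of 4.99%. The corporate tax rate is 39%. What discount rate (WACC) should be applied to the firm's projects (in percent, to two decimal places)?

Total capital V = 438 + 54.4 + 112 = 604.4.
Equity: weight = 438/604.4 = 0.7247; cost = 14.66%.
Revolver drawn: weight = 54.4/604.4 = 0.0900; after-tax cost = 8% × (1 − 39%) = 4.8800%.
Bank debt: weight = 112/604.4 = 0.1853; after-tax cost = 4.99% × (1 − 39%) = 3.0439%.
WACC = 0.7247 × 14.6600% + 0.0900 × 4.8800% + 0.1853 × 3.0439% = 11.6272%.

11.63%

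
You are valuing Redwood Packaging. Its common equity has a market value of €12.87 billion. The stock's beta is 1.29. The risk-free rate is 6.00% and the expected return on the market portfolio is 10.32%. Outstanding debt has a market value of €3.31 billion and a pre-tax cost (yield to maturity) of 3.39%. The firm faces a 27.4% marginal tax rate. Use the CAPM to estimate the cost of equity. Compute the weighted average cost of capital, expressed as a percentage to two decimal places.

9.71%

Market risk premium = 10.32% − 6.0% = 4.32%.
Cost of equity via CAPM: Re = 6.0% + 1.29 × 4.32% = 11.5728%.
Total capital V = 12.87 + 3.31 = 16.18.
Equity: weight = 12.87/16.18 = 0.7954; cost = 11.5728%.
Debt: weight = 3.31/16.18 = 0.2046; after-tax cost = 3.39% × (1 − 27.4%) = 2.4611%.
WACC = 0.7954 × 11.5728% + 0.2046 × 2.4611% = 9.7088%.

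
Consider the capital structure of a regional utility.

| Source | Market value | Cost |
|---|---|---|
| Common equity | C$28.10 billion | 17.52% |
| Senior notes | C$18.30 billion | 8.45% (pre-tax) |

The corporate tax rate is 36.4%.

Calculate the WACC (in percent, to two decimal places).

Total capital V = 28.1 + 18.3 = 46.4.
Equity: weight = 28.1/46.4 = 0.6056; cost = 17.52%.
Senior notes: weight = 18.3/46.4 = 0.3944; after-tax cost = 8.45% × (1 − 36.4%) = 5.3742%.
WACC = 0.6056 × 17.5200% + 0.3944 × 5.3742% = 12.7297%.

12.73%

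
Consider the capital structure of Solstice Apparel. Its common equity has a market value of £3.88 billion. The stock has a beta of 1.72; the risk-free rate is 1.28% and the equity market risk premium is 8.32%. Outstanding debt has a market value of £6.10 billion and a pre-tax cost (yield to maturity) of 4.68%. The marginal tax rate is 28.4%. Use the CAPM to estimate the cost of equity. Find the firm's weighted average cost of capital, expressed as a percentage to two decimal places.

8.11%

Cost of equity via CAPM: Re = 1.28% + 1.72 × 8.32% = 15.5904%.
Total capital V = 3.88 + 6.1 = 9.98.
Equity: weight = 3.88/9.98 = 0.3888; cost = 15.5904%.
Debt: weight = 6.1/9.98 = 0.6112; after-tax cost = 4.68% × (1 − 28.4%) = 3.3509%.
WACC = 0.3888 × 15.5904% + 0.6112 × 3.3509% = 8.1093%.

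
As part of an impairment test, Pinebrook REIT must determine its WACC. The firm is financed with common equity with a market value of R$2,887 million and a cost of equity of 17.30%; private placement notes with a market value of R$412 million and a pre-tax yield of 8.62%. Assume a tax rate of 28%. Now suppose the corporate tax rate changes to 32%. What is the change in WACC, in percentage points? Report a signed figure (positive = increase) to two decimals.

-0.04 pp

Current WACC:
Total capital V = 2887 + 412 = 3299.
Equity: weight = 2887/3299 = 0.8751; cost = 17.3%.
Private placement notes: weight = 412/3299 = 0.1249; after-tax cost = 8.62% × (1 − 28%) = 6.2064%.
WACC = 0.8751 × 17.3000% + 0.1249 × 6.2064% = 15.9146%.
After the change:
Total capital V = 2887 + 412 = 3299.
Equity: weight = 2887/3299 = 0.8751; cost = 17.3%.
Private placement notes: weight = 412/3299 = 0.1249; after-tax cost = 8.62% × (1 − 32%) = 5.8616%.
WACC = 0.8751 × 17.3000% + 0.1249 × 5.8616% = 15.8715%.
Change in WACC = 15.8715% − 15.9146% = -0.0431 pp.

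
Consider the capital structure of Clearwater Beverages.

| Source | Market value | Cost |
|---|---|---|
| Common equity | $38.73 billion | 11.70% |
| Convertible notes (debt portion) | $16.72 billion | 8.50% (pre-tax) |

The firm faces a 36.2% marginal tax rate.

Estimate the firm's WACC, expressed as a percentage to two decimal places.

Total capital V = 38.73 + 16.72 = 55.45.
Equity: weight = 38.73/55.45 = 0.6985; cost = 11.7%.
Convertible notes (debt portion): weight = 16.72/55.45 = 0.3015; after-tax cost = 8.5% × (1 − 36.2%) = 5.4230%.
WACC = 0.6985 × 11.7000% + 0.3015 × 5.4230% = 9.8073%.

9.81%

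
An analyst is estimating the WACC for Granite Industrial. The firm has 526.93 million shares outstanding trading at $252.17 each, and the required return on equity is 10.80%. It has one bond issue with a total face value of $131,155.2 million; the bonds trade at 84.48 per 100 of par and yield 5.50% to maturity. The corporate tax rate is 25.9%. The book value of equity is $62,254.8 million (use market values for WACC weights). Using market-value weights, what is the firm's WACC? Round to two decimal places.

Market value of equity E = 252.17 × 526.93m = 132875.9381m. Market value of debt D = 131155.2m × 84.48/100 = 110799.91296m.
Total capital V = 132875.9381 + 110799.91296 = 243675.85106.
Equity: weight = 132875.9381/243675.85106 = 0.5453; cost = 10.8%.
Bonds outstanding: weight = 110799.91296/243675.85106 = 0.4547; after-tax cost = 5.5% × (1 − 25.9%) = 4.0755%.
WACC = 0.5453 × 10.8000% + 0.4547 × 4.0755% = 7.7424%.

7.74%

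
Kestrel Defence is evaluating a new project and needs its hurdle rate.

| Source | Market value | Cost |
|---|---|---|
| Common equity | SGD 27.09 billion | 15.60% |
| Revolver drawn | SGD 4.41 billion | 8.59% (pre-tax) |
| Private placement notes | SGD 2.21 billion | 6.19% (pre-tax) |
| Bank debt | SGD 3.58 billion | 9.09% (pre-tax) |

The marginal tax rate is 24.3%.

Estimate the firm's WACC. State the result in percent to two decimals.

13.04%

Total capital V = 27.09 + 4.41 + 2.21 + 3.58 = 37.29.
Equity: weight = 27.09/37.29 = 0.7265; cost = 15.6%.
Revolver drawn: weight = 4.41/37.29 = 0.1183; after-tax cost = 8.59% × (1 − 24.3%) = 6.5026%.
Private placement notes: weight = 2.21/37.29 = 0.0593; after-tax cost = 6.19% × (1 − 24.3%) = 4.6858%.
Bank debt: weight = 3.58/37.29 = 0.0960; after-tax cost = 9.09% × (1 − 24.3%) = 6.8811%.
WACC = 0.7265 × 15.6000% + 0.1183 × 6.5026% + 0.0593 × 4.6858% + 0.0960 × 6.8811% = 13.0402%.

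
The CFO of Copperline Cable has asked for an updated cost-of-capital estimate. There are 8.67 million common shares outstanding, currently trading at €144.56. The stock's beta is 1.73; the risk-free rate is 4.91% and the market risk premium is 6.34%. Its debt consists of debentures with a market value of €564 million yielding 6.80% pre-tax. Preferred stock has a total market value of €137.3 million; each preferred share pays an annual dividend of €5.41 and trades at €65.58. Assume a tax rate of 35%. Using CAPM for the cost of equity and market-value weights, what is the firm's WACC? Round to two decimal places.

12.04%

Cost of equity via CAPM: Re = 4.91% + 1.73 × 6.34% = 15.8782%.
Cost of preferred: Rp = 5.41 / 65.58 = 8.2495%.
Market value of equity E = 144.56 × 8.67m = 1253.3352m.
Total capital V = 1253.3352 + 137.3 + 564 = 1954.6352.
Equity: weight = 1253.3352/1954.6352 = 0.6412; cost = 15.8782%.
Preferred: weight = 137.3/1954.6352 = 0.0702; cost = 8.2495%.
Debentures: weight = 564/1954.6352 = 0.2885; after-tax cost = 6.8% × (1 − 35%) = 4.4200%.
WACC = 0.6412 × 15.8782% + 0.0702 × 8.2495% + 0.2885 × 4.4200% = 12.0361%.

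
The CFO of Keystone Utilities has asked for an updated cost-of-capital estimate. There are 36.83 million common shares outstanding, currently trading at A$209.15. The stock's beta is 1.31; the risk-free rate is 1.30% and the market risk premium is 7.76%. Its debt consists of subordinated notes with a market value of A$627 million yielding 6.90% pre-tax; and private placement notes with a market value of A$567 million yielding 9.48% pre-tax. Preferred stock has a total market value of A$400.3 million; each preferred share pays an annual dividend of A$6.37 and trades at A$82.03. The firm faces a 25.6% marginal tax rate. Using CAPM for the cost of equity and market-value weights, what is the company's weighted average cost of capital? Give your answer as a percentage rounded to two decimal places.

Cost of equity via CAPM: Re = 1.3% + 1.31 × 7.76% = 11.4656%.
Cost of preferred: Rp = 6.37 / 82.03 = 7.7655%.
Market value of equity E = 209.15 × 36.83m = 7702.9945m.
Total capital V = 7702.9945 + 400.3 + 627 + 567 = 9297.2945.
Equity: weight = 7702.9945/9297.2945 = 0.8285; cost = 11.4656%.
Preferred: weight = 400.3/9297.2945 = 0.0431; cost = 7.7655%.
Subordinated notes: weight = 627/9297.2945 = 0.0674; after-tax cost = 6.9% × (1 − 25.6%) = 5.1336%.
Private placement notes: weight = 567/9297.2945 = 0.0610; after-tax cost = 9.48% × (1 − 25.6%) = 7.0531%.
WACC = 0.8285 × 11.4656% + 0.0431 × 7.7655% + 0.0674 × 5.1336% + 0.0610 × 7.0531% = 10.6102%.

10.61%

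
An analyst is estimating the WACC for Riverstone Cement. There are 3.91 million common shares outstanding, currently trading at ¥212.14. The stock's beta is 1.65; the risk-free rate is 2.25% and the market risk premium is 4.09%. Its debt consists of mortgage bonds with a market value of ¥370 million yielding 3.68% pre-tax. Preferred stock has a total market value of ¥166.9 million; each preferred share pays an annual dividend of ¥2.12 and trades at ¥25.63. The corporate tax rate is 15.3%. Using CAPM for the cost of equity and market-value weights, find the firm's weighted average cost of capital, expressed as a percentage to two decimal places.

7.32%

Cost of equity via CAPM: Re = 2.25% + 1.65 × 4.09% = 8.9985%.
Cost of preferred: Rp = 2.12 / 25.63 = 8.2716%.
Market value of equity E = 212.14 × 3.91m = 829.4674m.
Total capital V = 829.4674 + 166.9 + 370 = 1366.3674.
Equity: weight = 829.4674/1366.3674 = 0.6071; cost = 8.9985%.
Preferred: weight = 166.9/1366.3674 = 0.1221; cost = 8.2716%.
Mortgage bonds: weight = 370/1366.3674 = 0.2708; after-tax cost = 3.68% × (1 − 15.3%) = 3.1170%.
WACC = 0.6071 × 8.9985% + 0.1221 × 8.2716% + 0.2708 × 3.1170% = 7.3170%.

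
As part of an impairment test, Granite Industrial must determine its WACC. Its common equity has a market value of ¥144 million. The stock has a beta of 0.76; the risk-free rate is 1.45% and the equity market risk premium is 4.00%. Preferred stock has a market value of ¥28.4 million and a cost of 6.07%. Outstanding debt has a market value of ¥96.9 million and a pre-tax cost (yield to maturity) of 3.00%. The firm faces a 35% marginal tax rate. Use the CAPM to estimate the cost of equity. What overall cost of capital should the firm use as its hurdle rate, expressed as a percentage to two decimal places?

Cost of equity via CAPM: Re = 1.45% + 0.76 × 4.0% = 4.4900%.
Total capital V = 144 + 28.4 + 96.9 = 269.3.
Equity: weight = 144/269.3 = 0.5347; cost = 4.49%.
Preferred: weight = 28.4/269.3 = 0.1055; cost = 6.07%.
Debt: weight = 96.9/269.3 = 0.3598; after-tax cost = 3% × (1 − 35%) = 1.9500%.
WACC = 0.5347 × 4.4900% + 0.1055 × 6.0700% + 0.3598 × 1.9500% = 3.7427%.

3.74%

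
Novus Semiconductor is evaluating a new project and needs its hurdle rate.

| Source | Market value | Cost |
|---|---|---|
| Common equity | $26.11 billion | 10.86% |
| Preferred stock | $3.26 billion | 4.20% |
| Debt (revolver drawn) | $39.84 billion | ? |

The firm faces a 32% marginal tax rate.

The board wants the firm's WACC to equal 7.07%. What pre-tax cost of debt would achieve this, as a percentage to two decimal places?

Total capital V = 26.11 + 3.26 + 39.84 = 69.21.
Equity weight = 26.11/69.21 = 0.3773.
Preferred weight = 3.26/69.21 = 0.0471.
Revolver drawn weight = 39.84/69.21 = 0.5756.
Equity contribution = 0.3773 × 10.86% = 4.0970%.
Preferred contribution = 0.0471 × 4.2% = 0.1978%.
Remaining for debt = 7.07% − 4.2949% = 2.7751%.
Rd × (1 − 32%) × 0.5756 = 2.7751%  ⇒  Rd = 7.0897%.

7.09%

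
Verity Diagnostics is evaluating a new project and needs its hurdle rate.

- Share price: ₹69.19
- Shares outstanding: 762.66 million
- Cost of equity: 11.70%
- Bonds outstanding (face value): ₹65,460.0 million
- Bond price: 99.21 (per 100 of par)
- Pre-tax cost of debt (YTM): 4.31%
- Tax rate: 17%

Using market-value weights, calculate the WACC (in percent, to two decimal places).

Market value of equity E = 69.19 × 762.66m = 52768.4454m. Market value of debt D = 65460m × 99.21/100 = 64942.866m.
Total capital V = 52768.4454 + 64942.866 = 117711.3114.
Equity: weight = 52768.4454/117711.3114 = 0.4483; cost = 11.7%.
Bonds outstanding: weight = 64942.866/117711.3114 = 0.5517; after-tax cost = 4.31% × (1 − 17%) = 3.5773%.
WACC = 0.4483 × 11.7000% + 0.5517 × 3.5773% = 7.2186%.

7.22%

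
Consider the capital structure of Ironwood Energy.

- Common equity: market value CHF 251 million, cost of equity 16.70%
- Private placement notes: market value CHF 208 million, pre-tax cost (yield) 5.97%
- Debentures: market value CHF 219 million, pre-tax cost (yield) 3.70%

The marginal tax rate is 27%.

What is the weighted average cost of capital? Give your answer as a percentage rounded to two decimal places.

8.39%

Total capital V = 251 + 208 + 219 = 678.
Equity: weight = 251/678 = 0.3702; cost = 16.7%.
Private placement notes: weight = 208/678 = 0.3068; after-tax cost = 5.97% × (1 − 27%) = 4.3581%.
Debentures: weight = 219/678 = 0.3230; after-tax cost = 3.7% × (1 − 27%) = 2.7010%.
WACC = 0.3702 × 16.7000% + 0.3068 × 4.3581% + 0.3230 × 2.7010% = 8.3919%.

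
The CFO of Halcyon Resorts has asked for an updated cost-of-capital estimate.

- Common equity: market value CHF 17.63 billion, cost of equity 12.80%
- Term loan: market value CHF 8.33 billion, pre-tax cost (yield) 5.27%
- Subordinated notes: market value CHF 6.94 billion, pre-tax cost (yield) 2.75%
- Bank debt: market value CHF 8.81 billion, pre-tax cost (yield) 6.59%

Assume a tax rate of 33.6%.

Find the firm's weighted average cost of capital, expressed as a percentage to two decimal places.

7.34%

Total capital V = 17.63 + 8.33 + 6.94 + 8.81 = 41.71.
Equity: weight = 17.63/41.71 = 0.4227; cost = 12.8%.
Term loan: weight = 8.33/41.71 = 0.1997; after-tax cost = 5.27% × (1 − 33.6%) = 3.4993%.
Subordinated notes: weight = 6.94/41.71 = 0.1664; after-tax cost = 2.75% × (1 − 33.6%) = 1.8260%.
Bank debt: weight = 8.81/41.71 = 0.2112; after-tax cost = 6.59% × (1 − 33.6%) = 4.3758%.
WACC = 0.4227 × 12.8000% + 0.1997 × 3.4993% + 0.1664 × 1.8260% + 0.2112 × 4.3758% = 7.3372%.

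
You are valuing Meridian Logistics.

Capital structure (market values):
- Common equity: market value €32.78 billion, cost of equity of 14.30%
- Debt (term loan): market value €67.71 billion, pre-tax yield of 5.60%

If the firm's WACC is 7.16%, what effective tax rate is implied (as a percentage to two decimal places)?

Total capital V = 32.78 + 67.71 = 100.49.
Equity weight = 32.78/100.49 = 0.3262.
Term loan weight = 67.71/100.49 = 0.6738.
Equity contribution = 0.3262 × 14.3% = 4.6647%.
Debt contribution must be 7.16% − 4.6647% = 2.4953%.
0.6738 × 5.6% × (1 − T) = 2.4953%  ⇒  (1 − T) = 0.6613.
T = 33.8686%.

33.87%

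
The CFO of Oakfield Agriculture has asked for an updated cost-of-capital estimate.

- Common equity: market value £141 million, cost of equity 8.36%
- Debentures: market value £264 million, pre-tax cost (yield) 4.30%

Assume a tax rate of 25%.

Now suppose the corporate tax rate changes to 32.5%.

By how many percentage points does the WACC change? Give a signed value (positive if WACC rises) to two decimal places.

-0.21 pp

Current WACC:
Total capital V = 141 + 264 = 405.
Equity: weight = 141/405 = 0.3481; cost = 8.36%.
Debentures: weight = 264/405 = 0.6519; after-tax cost = 4.3% × (1 − 25%) = 3.2250%.
WACC = 0.3481 × 8.3600% + 0.6519 × 3.2250% = 5.0127%.
After the change:
Total capital V = 141 + 264 = 405.
Equity: weight = 141/405 = 0.3481; cost = 8.36%.
Debentures: weight = 264/405 = 0.6519; after-tax cost = 4.3% × (1 − 32.5%) = 2.9025%.
WACC = 0.3481 × 8.3600% + 0.6519 × 2.9025% = 4.8025%.
Change in WACC = 4.8025% − 5.0127% = -0.2102 pp.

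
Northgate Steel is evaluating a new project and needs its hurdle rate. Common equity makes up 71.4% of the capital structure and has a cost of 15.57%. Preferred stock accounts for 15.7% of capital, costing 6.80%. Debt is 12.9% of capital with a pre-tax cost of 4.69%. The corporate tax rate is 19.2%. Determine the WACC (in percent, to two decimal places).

After-tax cost of debt = 4.69% × (1 − 19.2%) = 3.7895%.
WACC = 0.714 × 15.5700% + 0.157 × 6.8000% + 0.129 × 3.7895% = 12.6734%.

12.67%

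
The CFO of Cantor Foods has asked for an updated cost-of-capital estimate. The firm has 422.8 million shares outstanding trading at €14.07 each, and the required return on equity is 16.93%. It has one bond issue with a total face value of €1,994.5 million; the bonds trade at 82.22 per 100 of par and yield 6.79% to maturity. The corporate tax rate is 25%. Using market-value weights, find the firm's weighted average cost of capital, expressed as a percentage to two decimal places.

Market value of equity E = 14.07 × 422.8m = 5948.796m. Market value of debt D = 1994.5m × 82.22/100 = 1639.8779m.
Total capital V = 5948.796 + 1639.8779 = 7588.6739.
Equity: weight = 5948.796/7588.6739 = 0.7839; cost = 16.93%.
Bonds outstanding: weight = 1639.8779/7588.6739 = 0.2161; after-tax cost = 6.79% × (1 − 25%) = 5.0925%.
WACC = 0.7839 × 16.9300% + 0.2161 × 5.0925% = 14.3720%.

14.37%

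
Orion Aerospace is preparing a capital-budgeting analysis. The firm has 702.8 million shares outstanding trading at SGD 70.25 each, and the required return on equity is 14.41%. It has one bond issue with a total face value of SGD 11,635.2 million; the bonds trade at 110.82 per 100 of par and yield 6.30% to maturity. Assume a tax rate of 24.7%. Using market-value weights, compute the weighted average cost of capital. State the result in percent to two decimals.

Market value of equity E = 70.25 × 702.8m = 49371.7m. Market value of debt D = 11635.2m × 110.82/100 = 12894.12864m.
Total capital V = 49371.7 + 12894.12864 = 62265.82864.
Equity: weight = 49371.7/62265.82864 = 0.7929; cost = 14.41%.
Bonds outstanding: weight = 12894.12864/62265.82864 = 0.2071; after-tax cost = 6.3% × (1 − 24.7%) = 4.7439%.
WACC = 0.7929 × 14.4100% + 0.2071 × 4.7439% = 12.4083%.

12.41%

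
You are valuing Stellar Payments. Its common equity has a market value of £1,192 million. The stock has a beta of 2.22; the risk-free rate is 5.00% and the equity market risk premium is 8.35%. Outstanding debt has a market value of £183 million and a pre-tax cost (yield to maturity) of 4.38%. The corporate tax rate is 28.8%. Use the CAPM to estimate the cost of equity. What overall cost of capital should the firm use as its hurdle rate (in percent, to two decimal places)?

Cost of equity via CAPM: Re = 5.0% + 2.22 × 8.35% = 23.5370%.
Total capital V = 1192 + 183 = 1375.
Equity: weight = 1192/1375 = 0.8669; cost = 23.537%.
Debt: weight = 183/1375 = 0.1331; after-tax cost = 4.38% × (1 − 28.8%) = 3.1186%.
WACC = 0.8669 × 23.5370% + 0.1331 × 3.1186% = 20.8195%.

20.82%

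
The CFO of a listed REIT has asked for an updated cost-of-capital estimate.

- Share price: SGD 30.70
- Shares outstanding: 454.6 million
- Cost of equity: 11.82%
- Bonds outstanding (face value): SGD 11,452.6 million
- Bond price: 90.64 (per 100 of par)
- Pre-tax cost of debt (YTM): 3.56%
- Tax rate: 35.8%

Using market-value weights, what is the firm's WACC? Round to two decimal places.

Market value of equity E = 30.7 × 454.6m = 13956.22m. Market value of debt D = 11452.6m × 90.64/100 = 10380.63664m.
Total capital V = 13956.22 + 10380.63664 = 24336.85664.
Equity: weight = 13956.22/24336.85664 = 0.5735; cost = 11.82%.
Bonds outstanding: weight = 10380.63664/24336.85664 = 0.4265; after-tax cost = 3.56% × (1 − 35.8%) = 2.2855%.
WACC = 0.5735 × 11.8200% + 0.4265 × 2.2855% = 7.7532%.

7.75%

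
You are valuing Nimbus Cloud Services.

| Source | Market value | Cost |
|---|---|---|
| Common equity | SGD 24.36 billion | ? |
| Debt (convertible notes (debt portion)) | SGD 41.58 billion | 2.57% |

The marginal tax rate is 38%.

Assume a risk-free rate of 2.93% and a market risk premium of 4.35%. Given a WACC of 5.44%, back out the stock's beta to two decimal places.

2.09

Total capital V = 24.36 + 41.58 = 65.94.
Equity weight = 24.36/65.94 = 0.3694.
Convertible notes (debt portion) weight = 41.58/65.94 = 0.6306.
Debt contribution = 0.6306 × 2.57% × (1 − 38%) = 1.0048%.
Required equity contribution = 5.44% − 1.0048% = 4.4352%  ⇒  Re = 12.0057%.
CAPM: 12.0057% = 2.93% + β × 4.35%  ⇒  β = 2.0864.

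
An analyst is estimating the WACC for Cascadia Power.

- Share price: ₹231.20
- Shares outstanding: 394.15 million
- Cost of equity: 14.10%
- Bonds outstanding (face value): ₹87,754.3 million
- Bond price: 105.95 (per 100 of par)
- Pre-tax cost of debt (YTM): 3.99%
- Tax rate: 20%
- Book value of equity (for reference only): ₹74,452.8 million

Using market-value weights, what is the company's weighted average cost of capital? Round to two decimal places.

Market value of equity E = 231.2 × 394.15m = 91127.48m. Market value of debt D = 87754.3m × 105.95/100 = 92975.68085m.
Total capital V = 91127.48 + 92975.68085 = 184103.16085.
Equity: weight = 91127.48/184103.16085 = 0.4950; cost = 14.1%.
Bonds outstanding: weight = 92975.68085/184103.16085 = 0.5050; after-tax cost = 3.99% × (1 − 20%) = 3.1920%.
WACC = 0.4950 × 14.1000% + 0.5050 × 3.1920% = 8.5912%.

8.59%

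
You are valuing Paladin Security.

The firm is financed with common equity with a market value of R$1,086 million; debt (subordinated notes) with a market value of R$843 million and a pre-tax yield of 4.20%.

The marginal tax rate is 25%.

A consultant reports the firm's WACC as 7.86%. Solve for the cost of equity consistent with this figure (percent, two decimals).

11.52%

Total capital V = 1086 + 843 = 1929.
Equity weight = 1086/1929 = 0.5630.
Subordinated notes weight = 843/1929 = 0.4370.
Debt contribution = 0.4370 × 4.2% × (1 − 25%) = 1.3766%.
Required equity contribution = 7.86% − 1.3766% = 6.4834%.
Re = 6.4834% / 0.5630 = 11.5161%.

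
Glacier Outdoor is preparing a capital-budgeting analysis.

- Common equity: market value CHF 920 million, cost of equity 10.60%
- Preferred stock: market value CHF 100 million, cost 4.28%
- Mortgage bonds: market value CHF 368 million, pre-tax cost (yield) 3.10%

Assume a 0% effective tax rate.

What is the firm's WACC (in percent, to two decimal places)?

8.16%

Total capital V = 920 + 100 + 368 = 1388.
Equity: weight = 920/1388 = 0.6628; cost = 10.6%.
Preferred: weight = 100/1388 = 0.0720; cost = 4.28%.
Mortgage bonds: weight = 368/1388 = 0.2651; after-tax cost = 3.1% × (1 − 0%) = 3.1000%.
WACC = 0.6628 × 10.6000% + 0.0720 × 4.2800% + 0.2651 × 3.1000% = 8.1562%.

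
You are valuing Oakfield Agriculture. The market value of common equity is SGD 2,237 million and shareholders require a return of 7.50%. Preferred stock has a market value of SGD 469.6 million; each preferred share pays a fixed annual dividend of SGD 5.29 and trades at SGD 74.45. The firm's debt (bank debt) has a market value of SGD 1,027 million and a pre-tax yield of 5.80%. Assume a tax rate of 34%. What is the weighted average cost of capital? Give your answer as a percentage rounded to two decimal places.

6.44%

Cost of preferred: Rp = 5.29 / 74.45 = 7.1054%.
Total capital V = 2237 + 469.6 + 1027 = 3733.6.
Equity: weight = 2237/3733.6 = 0.5992; cost = 7.5%.
Preferred: weight = 469.6/3733.6 = 0.1258; cost = 7.1054%.
Bank debt: weight = 1027/3733.6 = 0.2751; after-tax cost = 5.8% × (1 − 34%) = 3.8280%.
WACC = 0.5992 × 7.5000% + 0.1258 × 7.1054% + 0.2751 × 3.8280% = 6.4403%.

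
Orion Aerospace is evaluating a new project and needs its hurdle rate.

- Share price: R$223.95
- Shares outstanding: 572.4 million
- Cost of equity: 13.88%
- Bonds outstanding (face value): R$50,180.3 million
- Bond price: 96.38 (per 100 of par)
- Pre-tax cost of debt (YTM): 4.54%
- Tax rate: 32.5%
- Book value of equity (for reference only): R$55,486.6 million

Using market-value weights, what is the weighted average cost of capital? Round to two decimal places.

Market value of equity E = 223.95 × 572.4m = 128188.98m. Market value of debt D = 50180.3m × 96.38/100 = 48363.77314m.
Total capital V = 128188.98 + 48363.77314 = 176552.75314.
Equity: weight = 128188.98/176552.75314 = 0.7261; cost = 13.88%.
Bonds outstanding: weight = 48363.77314/176552.75314 = 0.2739; after-tax cost = 4.54% × (1 − 32.5%) = 3.0645%.
WACC = 0.7261 × 13.8800% + 0.2739 × 3.0645% = 10.9173%.

10.92%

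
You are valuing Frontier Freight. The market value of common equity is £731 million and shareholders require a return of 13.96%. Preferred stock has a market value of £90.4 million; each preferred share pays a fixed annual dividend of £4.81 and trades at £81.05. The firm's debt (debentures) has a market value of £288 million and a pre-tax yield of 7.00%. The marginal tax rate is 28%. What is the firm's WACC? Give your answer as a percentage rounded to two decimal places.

10.99%

Cost of preferred: Rp = 4.81 / 81.05 = 5.9346%.
Total capital V = 731 + 90.4 + 288 = 1109.4.
Equity: weight = 731/1109.4 = 0.6589; cost = 13.96%.
Preferred: weight = 90.4/1109.4 = 0.0815; cost = 5.9346%.
Debentures: weight = 288/1109.4 = 0.2596; after-tax cost = 7% × (1 − 28%) = 5.0400%.
WACC = 0.6589 × 13.9600% + 0.0815 × 5.9346% + 0.2596 × 5.0400% = 10.9904%.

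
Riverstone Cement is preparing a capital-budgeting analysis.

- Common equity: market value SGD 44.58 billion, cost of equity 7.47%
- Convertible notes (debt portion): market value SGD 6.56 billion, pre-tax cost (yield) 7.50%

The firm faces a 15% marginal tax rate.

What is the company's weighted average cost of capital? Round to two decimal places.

7.33%

Total capital V = 44.58 + 6.56 = 51.14.
Equity: weight = 44.58/51.14 = 0.8717; cost = 7.47%.
Convertible notes (debt portion): weight = 6.56/51.14 = 0.1283; after-tax cost = 7.5% × (1 − 15%) = 6.3750%.
WACC = 0.8717 × 7.4700% + 0.1283 × 6.3750% = 7.3295%.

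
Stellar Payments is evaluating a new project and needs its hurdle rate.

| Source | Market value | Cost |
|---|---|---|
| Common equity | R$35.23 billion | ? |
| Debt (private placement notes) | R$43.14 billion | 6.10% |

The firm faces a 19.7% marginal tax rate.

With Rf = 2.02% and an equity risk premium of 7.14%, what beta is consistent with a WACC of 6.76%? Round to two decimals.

Total capital V = 35.23 + 43.14 = 78.37.
Equity weight = 35.23/78.37 = 0.4495.
Private placement notes weight = 43.14/78.37 = 0.5505.
Debt contribution = 0.5505 × 6.1% × (1 − 19.7%) = 2.6963%.
Required equity contribution = 6.76% − 2.6963% = 4.0637%  ⇒  Re = 9.0397%.
CAPM: 9.0397% = 2.02% + β × 7.14%  ⇒  β = 0.9832.

0.98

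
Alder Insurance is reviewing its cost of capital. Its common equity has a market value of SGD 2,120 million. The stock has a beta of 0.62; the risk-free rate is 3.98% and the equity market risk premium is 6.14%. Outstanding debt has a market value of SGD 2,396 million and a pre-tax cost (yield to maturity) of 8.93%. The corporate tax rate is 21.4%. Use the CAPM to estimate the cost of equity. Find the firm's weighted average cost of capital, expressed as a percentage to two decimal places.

Cost of equity via CAPM: Re = 3.98% + 0.62 × 6.14% = 7.7868%.
Total capital V = 2120 + 2396 = 4516.
Equity: weight = 2120/4516 = 0.4694; cost = 7.7868%.
Debt: weight = 2396/4516 = 0.5306; after-tax cost = 8.93% × (1 − 21.4%) = 7.0190%.
WACC = 0.4694 × 7.7868% + 0.5306 × 7.0190% = 7.3794%.

7.38%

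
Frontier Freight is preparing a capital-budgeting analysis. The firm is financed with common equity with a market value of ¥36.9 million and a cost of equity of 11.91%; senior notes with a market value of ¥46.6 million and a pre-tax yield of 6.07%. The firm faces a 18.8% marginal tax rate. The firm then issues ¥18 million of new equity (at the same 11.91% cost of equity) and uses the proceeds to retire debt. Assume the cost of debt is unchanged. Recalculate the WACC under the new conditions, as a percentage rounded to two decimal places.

9.52%

After the change:
Total capital V = 54.9 + 28.6 = 83.5.
Equity: weight = 54.9/83.5 = 0.6575; cost = 11.91%.
Senior notes: weight = 28.6/83.5 = 0.3425; after-tax cost = 6.07% × (1 − 18.8%) = 4.9288%.
WACC = 0.6575 × 11.9100% + 0.3425 × 4.9288% = 9.5188%.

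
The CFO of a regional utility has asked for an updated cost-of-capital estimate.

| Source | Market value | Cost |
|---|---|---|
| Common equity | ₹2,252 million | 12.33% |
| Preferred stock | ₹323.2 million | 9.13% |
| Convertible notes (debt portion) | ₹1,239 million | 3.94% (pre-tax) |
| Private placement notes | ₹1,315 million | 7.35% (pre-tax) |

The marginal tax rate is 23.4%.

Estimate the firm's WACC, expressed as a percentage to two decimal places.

Total capital V = 2252 + 323.2 + 1239 + 1315 = 5129.2.
Equity: weight = 2252/5129.2 = 0.4391; cost = 12.33%.
Preferred: weight = 323.2/5129.2 = 0.0630; cost = 9.13%.
Convertible notes (debt portion): weight = 1239/5129.2 = 0.2416; after-tax cost = 3.94% × (1 − 23.4%) = 3.0180%.
Private placement notes: weight = 1315/5129.2 = 0.2564; after-tax cost = 7.35% × (1 − 23.4%) = 5.6301%.
WACC = 0.4391 × 12.3300% + 0.0630 × 9.1300% + 0.2416 × 3.0180% + 0.2564 × 5.6301% = 8.1613%.

8.16%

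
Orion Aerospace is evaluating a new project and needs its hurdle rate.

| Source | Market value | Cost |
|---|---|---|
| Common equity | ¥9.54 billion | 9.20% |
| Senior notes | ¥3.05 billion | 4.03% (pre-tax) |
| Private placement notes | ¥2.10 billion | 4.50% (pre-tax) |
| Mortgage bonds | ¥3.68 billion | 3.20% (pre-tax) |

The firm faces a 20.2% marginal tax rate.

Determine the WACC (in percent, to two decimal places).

Total capital V = 9.54 + 3.05 + 2.1 + 3.68 = 18.37.
Equity: weight = 9.54/18.37 = 0.5193; cost = 9.2%.
Senior notes: weight = 3.05/18.37 = 0.1660; after-tax cost = 4.03% × (1 − 20.2%) = 3.2159%.
Private placement notes: weight = 2.1/18.37 = 0.1143; after-tax cost = 4.5% × (1 − 20.2%) = 3.5910%.
Mortgage bonds: weight = 3.68/18.37 = 0.2003; after-tax cost = 3.2% × (1 − 20.2%) = 2.5536%.
WACC = 0.5193 × 9.2000% + 0.1660 × 3.2159% + 0.1143 × 3.5910% + 0.2003 × 2.5536% = 6.2338%.

6.23%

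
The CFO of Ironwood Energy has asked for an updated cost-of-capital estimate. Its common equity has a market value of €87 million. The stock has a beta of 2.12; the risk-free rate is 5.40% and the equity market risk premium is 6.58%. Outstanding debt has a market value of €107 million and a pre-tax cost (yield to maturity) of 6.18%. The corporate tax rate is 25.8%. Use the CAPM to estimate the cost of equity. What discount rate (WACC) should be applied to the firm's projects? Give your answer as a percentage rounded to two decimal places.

Cost of equity via CAPM: Re = 5.4% + 2.12 × 6.58% = 19.3496%.
Total capital V = 87 + 107 = 194.
Equity: weight = 87/194 = 0.4485; cost = 19.3496%.
Debt: weight = 107/194 = 0.5515; after-tax cost = 6.18% × (1 − 25.8%) = 4.5856%.
WACC = 0.4485 × 19.3496% + 0.5515 × 4.5856% = 11.2065%.

11.21%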